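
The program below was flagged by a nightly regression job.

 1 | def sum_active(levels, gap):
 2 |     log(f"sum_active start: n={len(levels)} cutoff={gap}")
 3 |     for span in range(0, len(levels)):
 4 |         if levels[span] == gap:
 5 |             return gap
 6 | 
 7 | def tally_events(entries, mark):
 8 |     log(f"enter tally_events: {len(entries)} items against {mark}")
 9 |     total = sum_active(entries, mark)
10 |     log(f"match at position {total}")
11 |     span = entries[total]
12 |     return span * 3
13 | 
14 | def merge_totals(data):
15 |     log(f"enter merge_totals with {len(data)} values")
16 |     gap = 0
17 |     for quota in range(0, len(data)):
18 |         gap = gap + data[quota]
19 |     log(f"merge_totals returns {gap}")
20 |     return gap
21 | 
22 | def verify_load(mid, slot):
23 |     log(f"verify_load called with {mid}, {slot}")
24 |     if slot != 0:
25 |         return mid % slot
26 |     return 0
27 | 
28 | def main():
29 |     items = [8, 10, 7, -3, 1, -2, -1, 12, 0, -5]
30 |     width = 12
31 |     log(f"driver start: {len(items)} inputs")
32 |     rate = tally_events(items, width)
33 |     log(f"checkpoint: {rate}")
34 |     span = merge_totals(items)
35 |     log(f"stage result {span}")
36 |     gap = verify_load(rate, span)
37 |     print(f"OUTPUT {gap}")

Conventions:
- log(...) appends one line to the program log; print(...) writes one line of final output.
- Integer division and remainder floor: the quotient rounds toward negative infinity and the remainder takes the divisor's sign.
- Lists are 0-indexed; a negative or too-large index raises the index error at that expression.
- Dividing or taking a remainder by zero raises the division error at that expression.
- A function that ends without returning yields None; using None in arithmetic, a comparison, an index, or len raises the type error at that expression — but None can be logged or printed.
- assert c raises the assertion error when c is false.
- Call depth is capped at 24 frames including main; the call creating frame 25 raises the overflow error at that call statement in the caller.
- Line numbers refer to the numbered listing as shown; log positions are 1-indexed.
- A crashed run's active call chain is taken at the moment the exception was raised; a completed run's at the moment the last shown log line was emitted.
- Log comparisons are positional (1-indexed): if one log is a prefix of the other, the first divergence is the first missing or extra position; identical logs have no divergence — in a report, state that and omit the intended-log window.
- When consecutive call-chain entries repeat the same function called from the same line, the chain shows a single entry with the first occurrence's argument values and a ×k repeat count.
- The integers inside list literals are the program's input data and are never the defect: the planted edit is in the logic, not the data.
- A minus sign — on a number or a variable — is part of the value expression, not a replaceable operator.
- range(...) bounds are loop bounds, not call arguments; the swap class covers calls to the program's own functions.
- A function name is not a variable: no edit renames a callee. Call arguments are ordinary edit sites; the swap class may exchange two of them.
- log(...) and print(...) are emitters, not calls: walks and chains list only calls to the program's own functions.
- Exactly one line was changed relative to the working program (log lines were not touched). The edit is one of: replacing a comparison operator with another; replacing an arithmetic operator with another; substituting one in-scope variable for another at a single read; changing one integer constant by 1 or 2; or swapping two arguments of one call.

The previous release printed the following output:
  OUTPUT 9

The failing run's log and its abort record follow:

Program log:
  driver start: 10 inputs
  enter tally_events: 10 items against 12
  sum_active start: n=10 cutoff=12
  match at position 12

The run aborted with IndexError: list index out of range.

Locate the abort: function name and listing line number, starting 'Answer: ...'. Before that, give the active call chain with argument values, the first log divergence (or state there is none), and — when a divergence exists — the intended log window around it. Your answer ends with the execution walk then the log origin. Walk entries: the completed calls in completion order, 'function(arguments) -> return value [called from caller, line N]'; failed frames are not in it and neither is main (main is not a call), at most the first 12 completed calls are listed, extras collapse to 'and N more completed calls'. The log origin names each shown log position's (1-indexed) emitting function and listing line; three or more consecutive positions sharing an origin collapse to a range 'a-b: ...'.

Answer: the error was raised in tally_events, line 11.
Core observation: The earliest visible damage is log position 4 — 'match at position 12' rather than the intended 'match at position 7'.
Call chain: main -> tally_events([8, 10, 7, -3, 1, -2, -1, 12, 0, -5], 12) (called at line 32).
First divergence: position 4 — shown 'match at position 12', intended 'match at position 7'.
Intended log window:
  2: enter tally_events: 10 items against 12
  3: sum_active start: n=10 cutoff=12
  4: match at position 7
  5: checkpoint: 36
Execution walk:
  sum_active([8, 10, 7, -3, 1, -2, -1, 12, 0, -5], 12) -> 12  [called from tally_events, line 9]
Origin of each log line:
  1: emitted by main (line 31)
  2: emitted by tally_events (line 8)
  3: emitted by sum_active (line 2)
  4: emitted by tally_events (line 10)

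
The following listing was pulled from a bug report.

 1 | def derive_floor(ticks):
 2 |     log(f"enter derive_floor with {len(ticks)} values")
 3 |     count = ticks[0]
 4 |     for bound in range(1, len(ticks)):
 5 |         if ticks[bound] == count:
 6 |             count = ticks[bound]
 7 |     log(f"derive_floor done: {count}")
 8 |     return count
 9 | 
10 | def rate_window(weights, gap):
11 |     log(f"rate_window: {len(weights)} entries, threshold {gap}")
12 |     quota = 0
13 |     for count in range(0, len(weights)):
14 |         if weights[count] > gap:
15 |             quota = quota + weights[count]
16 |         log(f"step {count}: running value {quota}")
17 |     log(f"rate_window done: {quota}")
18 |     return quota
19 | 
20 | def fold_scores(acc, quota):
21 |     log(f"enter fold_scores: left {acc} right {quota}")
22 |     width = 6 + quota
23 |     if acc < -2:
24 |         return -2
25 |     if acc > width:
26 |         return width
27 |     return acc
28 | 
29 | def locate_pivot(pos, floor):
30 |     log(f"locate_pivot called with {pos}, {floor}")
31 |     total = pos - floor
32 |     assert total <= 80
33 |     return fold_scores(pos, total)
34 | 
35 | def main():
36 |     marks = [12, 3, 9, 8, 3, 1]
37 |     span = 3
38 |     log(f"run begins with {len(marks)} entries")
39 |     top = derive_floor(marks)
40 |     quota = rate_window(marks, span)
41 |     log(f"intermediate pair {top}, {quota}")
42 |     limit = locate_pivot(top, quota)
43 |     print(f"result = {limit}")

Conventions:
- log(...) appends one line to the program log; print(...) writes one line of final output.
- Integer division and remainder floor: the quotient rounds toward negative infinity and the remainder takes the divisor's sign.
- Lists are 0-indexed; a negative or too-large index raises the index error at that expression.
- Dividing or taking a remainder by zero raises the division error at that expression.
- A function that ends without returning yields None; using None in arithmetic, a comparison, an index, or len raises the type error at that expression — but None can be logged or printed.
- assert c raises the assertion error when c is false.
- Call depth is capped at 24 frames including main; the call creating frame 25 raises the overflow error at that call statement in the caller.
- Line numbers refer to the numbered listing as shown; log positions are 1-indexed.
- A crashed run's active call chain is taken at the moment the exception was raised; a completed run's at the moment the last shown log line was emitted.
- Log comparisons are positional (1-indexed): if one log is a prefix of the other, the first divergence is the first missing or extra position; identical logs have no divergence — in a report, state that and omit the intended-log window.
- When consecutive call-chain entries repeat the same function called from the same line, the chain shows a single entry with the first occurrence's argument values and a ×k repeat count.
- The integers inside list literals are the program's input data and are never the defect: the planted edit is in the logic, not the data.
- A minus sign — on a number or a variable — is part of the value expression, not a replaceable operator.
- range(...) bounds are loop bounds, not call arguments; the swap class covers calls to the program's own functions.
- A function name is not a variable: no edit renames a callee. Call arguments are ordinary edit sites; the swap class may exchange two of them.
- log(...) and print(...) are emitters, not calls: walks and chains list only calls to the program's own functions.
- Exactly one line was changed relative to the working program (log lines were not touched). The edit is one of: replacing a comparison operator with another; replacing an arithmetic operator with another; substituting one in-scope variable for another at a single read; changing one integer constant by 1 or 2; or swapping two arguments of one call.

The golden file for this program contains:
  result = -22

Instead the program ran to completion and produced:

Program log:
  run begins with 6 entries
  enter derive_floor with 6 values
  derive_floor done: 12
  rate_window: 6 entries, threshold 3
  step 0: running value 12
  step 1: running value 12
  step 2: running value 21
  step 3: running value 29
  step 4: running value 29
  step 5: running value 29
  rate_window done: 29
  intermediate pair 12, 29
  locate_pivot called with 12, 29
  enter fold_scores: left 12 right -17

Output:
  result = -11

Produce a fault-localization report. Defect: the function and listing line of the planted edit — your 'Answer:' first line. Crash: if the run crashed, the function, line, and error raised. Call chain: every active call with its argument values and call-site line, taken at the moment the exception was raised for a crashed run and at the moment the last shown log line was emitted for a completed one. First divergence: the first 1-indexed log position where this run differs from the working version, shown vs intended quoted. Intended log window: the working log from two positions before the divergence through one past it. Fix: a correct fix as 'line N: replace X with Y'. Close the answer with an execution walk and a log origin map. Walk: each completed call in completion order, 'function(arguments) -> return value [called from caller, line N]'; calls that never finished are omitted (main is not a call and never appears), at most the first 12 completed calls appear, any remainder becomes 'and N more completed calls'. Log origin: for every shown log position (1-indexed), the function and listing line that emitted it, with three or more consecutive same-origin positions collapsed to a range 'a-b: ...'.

Answer: the defect is in derive_floor at line 5.
The tell: The earliest visible damage is log position 3 — 'derive_floor done: 12' rather than the intended 'derive_floor done: 1'.
Call chain: main -> locate_pivot(12, 29) (called at line 42) -> fold_scores(12, -17) (called at line 33).
First divergence: position 3 — shown 'derive_floor done: 12', intended 'derive_floor done: 1'.
Intended log window:
  1: run begins with 6 entries
  2: enter derive_floor with 6 values
  3: derive_floor done: 1
  4: rate_window: 6 entries, threshold 3
Execution walk:
  derive_floor([12, 3, 9, 8, 3, 1]) -> 12  [called from main, line 39]
  rate_window([12, 3, 9, 8, 3, 1], 3) -> 29  [called from main, line 40]
  fold_scores(12, -17) -> -11  [called from locate_pivot, line 33]
  locate_pivot(12, 29) -> -11  [called from main, line 42]
Log origin:
  1: emitted by main (line 38)
  2: emitted by derive_floor (line 2)
  3: emitted by derive_floor (line 7)
  4: emitted by rate_window (line 11)
  5-10: emitted by rate_window (line 16)
  11: emitted by rate_window (line 17)
  12: emitted by main (line 41)
  13: emitted by locate_pivot (line 30)
  14: emitted by fold_scores (line 21)
A correct fix: line 5: replace `==` with `<`.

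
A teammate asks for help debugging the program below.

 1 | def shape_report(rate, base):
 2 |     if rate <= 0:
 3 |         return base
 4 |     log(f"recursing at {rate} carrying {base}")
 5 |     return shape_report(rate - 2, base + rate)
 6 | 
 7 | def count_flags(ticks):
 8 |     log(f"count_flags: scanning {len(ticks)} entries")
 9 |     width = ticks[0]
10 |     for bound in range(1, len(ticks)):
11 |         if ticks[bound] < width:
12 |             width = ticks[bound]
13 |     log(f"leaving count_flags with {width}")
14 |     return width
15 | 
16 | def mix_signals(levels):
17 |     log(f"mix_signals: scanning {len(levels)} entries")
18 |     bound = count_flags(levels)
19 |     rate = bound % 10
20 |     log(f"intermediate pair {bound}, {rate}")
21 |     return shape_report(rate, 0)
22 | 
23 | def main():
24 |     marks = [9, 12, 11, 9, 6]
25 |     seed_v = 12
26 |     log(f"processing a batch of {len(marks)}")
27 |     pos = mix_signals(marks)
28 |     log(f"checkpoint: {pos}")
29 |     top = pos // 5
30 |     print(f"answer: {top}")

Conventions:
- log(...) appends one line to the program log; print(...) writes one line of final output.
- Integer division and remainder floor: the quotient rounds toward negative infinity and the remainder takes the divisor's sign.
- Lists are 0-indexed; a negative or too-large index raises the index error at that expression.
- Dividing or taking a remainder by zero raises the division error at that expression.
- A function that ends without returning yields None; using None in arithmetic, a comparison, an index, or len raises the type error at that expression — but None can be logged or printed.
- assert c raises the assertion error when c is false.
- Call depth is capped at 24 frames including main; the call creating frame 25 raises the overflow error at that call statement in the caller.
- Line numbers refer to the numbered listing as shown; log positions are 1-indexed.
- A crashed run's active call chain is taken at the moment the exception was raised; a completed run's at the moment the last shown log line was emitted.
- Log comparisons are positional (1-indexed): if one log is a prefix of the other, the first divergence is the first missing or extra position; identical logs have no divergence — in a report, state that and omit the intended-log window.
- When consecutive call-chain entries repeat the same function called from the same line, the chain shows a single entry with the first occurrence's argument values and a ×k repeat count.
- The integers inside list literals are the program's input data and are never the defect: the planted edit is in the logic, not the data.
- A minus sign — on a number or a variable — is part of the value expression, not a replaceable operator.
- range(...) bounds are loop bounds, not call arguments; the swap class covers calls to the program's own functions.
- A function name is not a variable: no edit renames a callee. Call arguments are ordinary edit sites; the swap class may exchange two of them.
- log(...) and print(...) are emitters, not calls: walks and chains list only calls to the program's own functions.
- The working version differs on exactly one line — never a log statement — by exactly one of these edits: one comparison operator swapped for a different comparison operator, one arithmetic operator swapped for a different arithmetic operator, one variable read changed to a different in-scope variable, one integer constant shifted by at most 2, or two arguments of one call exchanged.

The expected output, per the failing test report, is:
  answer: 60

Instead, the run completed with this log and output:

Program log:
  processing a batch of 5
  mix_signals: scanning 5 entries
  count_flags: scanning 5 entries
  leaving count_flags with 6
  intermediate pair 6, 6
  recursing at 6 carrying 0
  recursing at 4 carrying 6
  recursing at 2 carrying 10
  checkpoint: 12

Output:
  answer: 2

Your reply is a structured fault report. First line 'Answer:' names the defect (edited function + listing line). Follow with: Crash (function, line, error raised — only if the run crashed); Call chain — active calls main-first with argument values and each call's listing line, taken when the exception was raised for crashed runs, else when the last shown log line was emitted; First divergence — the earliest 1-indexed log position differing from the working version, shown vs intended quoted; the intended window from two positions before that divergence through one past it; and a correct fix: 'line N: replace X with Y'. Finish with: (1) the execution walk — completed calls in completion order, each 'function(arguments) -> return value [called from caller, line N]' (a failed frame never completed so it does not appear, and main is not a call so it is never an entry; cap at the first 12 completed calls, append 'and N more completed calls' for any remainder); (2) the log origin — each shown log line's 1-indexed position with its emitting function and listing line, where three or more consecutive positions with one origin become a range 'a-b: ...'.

Answer: the defect is in main at line 29.
Key observation: Log streams are identical — the defect surfaces only in the printed output.
Call chain: main.
First divergence: none (the log streams are identical).
Execution walk:
  count_flags([9, 12, 11, 9, 6]) -> 6  [called from mix_signals, line 18]
  shape_report(0, 12) -> 12  [called from shape_report, line 5]
  shape_report(2, 10) -> 12  [called from shape_report, line 5]
  shape_report(4, 6) -> 12  [called from shape_report, line 5]
  shape_report(6, 0) -> 12  [called from mix_signals, line 21]
  mix_signals([9, 12, 11, 9, 6]) -> 12  [called from main, line 27]
Log origins:
  1: emitted by main (line 26)
  2: emitted by mix_signals (line 17)
  3: emitted by count_flags (line 8)
  4: emitted by count_flags (line 13)
  5: emitted by mix_signals (line 20)
  6-8: emitted by shape_report (line 4)
  9: emitted by main (line 28)
A correct fix: line 29: replace `//` with `*`.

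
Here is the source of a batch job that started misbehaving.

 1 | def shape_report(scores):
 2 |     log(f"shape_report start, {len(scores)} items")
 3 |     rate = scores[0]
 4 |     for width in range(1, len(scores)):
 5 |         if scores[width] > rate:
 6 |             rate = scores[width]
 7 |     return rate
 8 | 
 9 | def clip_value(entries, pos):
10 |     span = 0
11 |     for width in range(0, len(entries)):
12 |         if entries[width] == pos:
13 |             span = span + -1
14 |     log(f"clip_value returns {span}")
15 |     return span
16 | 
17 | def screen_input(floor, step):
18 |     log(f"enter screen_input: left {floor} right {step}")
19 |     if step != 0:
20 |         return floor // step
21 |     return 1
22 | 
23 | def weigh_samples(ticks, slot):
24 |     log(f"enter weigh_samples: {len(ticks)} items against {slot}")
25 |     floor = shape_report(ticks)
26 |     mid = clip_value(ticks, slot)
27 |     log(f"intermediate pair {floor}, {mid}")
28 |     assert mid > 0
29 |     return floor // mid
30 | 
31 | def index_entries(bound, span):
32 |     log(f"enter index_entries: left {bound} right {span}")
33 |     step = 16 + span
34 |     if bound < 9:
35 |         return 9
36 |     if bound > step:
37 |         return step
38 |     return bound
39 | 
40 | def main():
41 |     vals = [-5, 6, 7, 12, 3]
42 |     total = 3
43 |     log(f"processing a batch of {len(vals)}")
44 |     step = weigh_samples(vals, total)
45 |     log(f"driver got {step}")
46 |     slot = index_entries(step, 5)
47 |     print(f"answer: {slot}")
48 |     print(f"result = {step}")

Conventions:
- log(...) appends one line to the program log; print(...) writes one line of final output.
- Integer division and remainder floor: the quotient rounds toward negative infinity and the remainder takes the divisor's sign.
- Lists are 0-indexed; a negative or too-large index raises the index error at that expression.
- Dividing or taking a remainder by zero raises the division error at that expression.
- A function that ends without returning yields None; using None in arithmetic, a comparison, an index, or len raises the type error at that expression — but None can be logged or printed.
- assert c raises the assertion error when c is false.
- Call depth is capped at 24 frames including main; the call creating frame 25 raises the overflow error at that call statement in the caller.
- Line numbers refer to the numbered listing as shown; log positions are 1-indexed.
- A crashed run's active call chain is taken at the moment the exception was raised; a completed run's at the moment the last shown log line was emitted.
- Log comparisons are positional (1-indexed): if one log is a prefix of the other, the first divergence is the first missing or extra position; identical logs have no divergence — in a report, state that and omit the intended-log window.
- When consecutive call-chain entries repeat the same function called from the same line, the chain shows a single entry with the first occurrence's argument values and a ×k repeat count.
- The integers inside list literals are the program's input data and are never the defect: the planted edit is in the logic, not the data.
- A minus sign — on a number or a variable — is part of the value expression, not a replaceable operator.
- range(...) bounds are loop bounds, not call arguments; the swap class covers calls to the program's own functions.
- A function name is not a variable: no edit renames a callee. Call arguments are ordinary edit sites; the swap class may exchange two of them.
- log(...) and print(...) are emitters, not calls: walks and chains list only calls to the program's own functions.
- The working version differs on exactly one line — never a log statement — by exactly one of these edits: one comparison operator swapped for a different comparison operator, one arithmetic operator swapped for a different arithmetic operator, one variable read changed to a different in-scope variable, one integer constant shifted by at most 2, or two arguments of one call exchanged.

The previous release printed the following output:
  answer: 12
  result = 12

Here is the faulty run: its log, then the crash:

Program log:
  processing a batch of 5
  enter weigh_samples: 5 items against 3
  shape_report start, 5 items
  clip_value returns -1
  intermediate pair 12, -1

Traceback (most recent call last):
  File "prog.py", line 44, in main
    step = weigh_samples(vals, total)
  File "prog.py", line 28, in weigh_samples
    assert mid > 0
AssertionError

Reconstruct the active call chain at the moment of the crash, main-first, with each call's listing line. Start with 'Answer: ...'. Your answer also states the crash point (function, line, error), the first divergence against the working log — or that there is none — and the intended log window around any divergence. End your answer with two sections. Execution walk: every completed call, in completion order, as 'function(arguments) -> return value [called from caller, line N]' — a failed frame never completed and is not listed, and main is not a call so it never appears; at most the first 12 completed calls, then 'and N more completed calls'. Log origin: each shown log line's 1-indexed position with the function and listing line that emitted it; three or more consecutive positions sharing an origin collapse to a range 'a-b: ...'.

Answer: main -> weigh_samples (called at line 44).
The tell: The earliest visible damage is log position 4 — 'clip_value returns -1' rather than the intended 'clip_value returns 1'.
Crash: weigh_samples, line 28, AssertionError.
First divergence: position 4; shown 'clip_value returns -1' vs intended 'clip_value returns 1'.
Intended log window:
  2: enter weigh_samples: 5 items against 3
  3: shape_report start, 5 items
  4: clip_value returns 1
  5: intermediate pair 12, 1
Execution walk:
  shape_report([-5, 6, 7, 12, 3]) -> 12  [called from weigh_samples, line 25]
  clip_value([-5, 6, 7, 12, 3], 3) -> -1  [called from weigh_samples, line 26]
Log line origins:
  1: emitted by main (line 43)
  2: emitted by weigh_samples (line 24)
  3: emitted by shape_report (line 2)
  4: emitted by clip_value (line 14)
  5: emitted by weigh_samples (line 27)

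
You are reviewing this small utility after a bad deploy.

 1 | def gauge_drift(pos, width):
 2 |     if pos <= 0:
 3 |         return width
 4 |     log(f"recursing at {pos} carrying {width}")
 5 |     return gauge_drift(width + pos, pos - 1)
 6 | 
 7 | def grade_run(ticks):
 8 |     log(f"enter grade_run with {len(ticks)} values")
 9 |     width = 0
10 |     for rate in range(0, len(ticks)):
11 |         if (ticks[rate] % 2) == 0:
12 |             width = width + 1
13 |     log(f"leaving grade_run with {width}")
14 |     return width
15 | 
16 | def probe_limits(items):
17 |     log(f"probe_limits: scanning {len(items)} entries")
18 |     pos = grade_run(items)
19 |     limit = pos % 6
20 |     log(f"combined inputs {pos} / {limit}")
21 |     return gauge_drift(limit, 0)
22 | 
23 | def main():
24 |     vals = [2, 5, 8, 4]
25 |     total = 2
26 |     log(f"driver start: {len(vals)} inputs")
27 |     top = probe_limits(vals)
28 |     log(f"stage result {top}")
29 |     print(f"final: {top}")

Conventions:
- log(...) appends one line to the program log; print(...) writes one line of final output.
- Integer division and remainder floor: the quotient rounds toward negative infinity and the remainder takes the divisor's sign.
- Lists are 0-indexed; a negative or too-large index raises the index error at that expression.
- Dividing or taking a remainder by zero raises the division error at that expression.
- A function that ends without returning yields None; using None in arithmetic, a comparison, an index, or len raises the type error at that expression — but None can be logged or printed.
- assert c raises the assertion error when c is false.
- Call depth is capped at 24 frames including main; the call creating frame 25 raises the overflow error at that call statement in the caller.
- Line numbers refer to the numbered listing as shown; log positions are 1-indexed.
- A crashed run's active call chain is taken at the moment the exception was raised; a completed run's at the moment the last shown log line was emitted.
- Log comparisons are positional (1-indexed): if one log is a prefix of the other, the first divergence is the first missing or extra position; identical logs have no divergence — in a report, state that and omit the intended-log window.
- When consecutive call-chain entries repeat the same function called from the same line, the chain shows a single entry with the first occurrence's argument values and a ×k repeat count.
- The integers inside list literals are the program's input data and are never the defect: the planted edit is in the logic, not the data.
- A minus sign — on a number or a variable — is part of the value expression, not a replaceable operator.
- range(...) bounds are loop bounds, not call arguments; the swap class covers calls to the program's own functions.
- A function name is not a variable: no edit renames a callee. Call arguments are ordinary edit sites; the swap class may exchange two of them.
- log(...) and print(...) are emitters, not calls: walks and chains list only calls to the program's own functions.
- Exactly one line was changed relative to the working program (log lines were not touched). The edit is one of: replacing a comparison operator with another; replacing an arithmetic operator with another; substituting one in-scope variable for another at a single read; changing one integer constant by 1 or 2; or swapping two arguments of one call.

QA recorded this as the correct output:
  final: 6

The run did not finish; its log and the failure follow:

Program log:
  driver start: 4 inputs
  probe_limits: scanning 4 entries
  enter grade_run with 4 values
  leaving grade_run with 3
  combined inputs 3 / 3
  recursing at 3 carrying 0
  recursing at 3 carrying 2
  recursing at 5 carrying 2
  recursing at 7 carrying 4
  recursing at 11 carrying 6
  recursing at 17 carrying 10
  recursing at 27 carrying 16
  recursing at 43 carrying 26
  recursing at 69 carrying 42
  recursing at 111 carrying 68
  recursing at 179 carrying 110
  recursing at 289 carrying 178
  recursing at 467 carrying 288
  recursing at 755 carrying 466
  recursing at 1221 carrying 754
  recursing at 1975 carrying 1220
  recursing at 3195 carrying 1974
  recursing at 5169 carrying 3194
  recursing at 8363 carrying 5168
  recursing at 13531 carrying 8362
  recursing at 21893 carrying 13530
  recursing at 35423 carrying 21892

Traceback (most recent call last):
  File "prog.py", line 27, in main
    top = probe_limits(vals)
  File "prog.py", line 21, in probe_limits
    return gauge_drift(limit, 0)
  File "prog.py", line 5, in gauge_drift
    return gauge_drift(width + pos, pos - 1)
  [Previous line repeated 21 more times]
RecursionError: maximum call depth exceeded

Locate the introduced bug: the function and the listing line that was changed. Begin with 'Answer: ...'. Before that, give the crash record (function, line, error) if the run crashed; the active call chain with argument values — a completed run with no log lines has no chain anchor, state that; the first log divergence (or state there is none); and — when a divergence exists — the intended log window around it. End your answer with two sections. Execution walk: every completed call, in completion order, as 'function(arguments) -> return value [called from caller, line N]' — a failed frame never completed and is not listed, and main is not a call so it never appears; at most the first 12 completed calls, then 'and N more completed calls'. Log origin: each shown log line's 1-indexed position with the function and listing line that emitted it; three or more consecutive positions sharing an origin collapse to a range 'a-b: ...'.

Answer: the defect is in gauge_drift at line 5.
The tell: At log position 7 the runs split — shown 'recursing at 3 carrying 2', but the working version logs 'recursing at 2 carrying 3'.
Crash: gauge_drift, line 5, RecursionError.
Call chain: main -> probe_limits([2, 5, 8, 4]) (called at line 27) -> gauge_drift(3, 0) (called at line 21) -> gauge_drift(3, 2) (called at line 5) ×21.
First divergence: position 7 — shown 'recursing at 3 carrying 2', intended 'recursing at 2 carrying 3'.
Intended log window:
  5: combined inputs 3 / 3
  6: recursing at 3 carrying 0
  7: recursing at 2 carrying 3
  8: recursing at 1 carrying 5
Execution walk:
  grade_run([2, 5, 8, 4]) -> 3  [called from probe_limits, line 18]
Log origins:
  1 — main, line 26
  2 — probe_limits, line 17
  3 — grade_run, line 8
  4 — grade_run, line 13
  5 — probe_limits, line 20
  6-27 — gauge_drift, line 4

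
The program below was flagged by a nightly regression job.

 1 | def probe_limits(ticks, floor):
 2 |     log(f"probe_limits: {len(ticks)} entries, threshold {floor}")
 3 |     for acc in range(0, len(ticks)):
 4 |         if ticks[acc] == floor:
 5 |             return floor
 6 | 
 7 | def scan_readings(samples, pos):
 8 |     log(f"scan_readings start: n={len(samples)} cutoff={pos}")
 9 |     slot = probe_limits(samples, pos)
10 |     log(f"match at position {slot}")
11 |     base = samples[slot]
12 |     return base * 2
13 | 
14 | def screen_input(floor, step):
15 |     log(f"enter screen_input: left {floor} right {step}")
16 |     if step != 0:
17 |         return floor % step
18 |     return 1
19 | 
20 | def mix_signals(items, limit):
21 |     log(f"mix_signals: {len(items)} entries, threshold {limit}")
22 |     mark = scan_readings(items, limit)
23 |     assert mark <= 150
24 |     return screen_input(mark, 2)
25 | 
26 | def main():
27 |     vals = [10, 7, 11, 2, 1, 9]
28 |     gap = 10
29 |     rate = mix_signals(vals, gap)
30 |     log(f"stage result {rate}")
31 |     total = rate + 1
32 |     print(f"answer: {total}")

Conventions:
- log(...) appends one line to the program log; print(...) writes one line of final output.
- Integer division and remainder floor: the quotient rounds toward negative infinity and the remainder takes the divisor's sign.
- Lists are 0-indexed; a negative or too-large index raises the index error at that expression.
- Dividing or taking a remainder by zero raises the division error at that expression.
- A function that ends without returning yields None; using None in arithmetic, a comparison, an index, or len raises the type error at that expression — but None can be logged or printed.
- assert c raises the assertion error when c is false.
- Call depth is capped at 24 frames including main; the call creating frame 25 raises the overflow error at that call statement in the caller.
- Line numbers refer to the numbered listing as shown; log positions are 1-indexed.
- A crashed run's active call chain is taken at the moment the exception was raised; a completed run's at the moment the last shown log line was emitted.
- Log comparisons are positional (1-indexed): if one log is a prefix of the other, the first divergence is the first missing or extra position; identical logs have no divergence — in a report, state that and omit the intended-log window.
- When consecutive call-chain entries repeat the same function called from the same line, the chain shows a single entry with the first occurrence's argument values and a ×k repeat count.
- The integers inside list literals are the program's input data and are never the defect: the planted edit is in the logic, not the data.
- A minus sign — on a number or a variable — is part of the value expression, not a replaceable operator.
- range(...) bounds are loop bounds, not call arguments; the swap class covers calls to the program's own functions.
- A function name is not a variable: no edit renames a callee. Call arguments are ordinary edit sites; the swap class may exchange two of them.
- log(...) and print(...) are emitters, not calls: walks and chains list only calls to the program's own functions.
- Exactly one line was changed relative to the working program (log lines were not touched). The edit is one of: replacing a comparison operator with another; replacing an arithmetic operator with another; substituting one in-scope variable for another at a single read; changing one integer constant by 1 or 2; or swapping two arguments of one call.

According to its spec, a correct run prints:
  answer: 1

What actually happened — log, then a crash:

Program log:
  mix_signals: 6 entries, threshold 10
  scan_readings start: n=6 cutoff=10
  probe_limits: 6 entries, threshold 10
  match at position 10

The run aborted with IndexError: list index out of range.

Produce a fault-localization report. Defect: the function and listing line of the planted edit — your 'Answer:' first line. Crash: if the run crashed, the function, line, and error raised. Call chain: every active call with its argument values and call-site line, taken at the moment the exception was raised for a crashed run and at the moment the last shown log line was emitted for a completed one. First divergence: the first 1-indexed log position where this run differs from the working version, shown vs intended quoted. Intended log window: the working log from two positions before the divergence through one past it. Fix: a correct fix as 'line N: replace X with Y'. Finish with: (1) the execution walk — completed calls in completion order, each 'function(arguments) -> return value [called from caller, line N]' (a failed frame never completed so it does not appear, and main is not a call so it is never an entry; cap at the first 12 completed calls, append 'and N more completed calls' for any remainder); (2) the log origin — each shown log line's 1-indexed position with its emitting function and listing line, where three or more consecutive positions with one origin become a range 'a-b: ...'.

Answer: the defect is in probe_limits at line 5.
Key fact: Position 4 is the first bad log line: 'match at position 10' should read 'match at position 0'.
Crash: scan_readings, line 11, IndexError.
Call chain: main -> mix_signals([10, 7, 11, 2, 1, 9], 10) (called at line 29) -> scan_readings([10, 7, 11, 2, 1, 9], 10) (called at line 22).
First divergence: at position 4 the run shows 'match at position 10' where the working version logs 'match at position 0'.
Intended log window:
  2: scan_readings start: n=6 cutoff=10
  3: probe_limits: 6 entries, threshold 10
  4: match at position 0
  5: enter screen_input: left 20 right 2
Execution walk:
  probe_limits([10, 7, 11, 2, 1, 9], 10) -> 10  [called from scan_readings, line 9]
Log origins:
  1: logged in mix_signals at line 21
  2: logged in scan_readings at line 8
  3: logged in probe_limits at line 2
  4: logged in scan_readings at line 10
A correct fix: line 5: replace `floor` with `acc`.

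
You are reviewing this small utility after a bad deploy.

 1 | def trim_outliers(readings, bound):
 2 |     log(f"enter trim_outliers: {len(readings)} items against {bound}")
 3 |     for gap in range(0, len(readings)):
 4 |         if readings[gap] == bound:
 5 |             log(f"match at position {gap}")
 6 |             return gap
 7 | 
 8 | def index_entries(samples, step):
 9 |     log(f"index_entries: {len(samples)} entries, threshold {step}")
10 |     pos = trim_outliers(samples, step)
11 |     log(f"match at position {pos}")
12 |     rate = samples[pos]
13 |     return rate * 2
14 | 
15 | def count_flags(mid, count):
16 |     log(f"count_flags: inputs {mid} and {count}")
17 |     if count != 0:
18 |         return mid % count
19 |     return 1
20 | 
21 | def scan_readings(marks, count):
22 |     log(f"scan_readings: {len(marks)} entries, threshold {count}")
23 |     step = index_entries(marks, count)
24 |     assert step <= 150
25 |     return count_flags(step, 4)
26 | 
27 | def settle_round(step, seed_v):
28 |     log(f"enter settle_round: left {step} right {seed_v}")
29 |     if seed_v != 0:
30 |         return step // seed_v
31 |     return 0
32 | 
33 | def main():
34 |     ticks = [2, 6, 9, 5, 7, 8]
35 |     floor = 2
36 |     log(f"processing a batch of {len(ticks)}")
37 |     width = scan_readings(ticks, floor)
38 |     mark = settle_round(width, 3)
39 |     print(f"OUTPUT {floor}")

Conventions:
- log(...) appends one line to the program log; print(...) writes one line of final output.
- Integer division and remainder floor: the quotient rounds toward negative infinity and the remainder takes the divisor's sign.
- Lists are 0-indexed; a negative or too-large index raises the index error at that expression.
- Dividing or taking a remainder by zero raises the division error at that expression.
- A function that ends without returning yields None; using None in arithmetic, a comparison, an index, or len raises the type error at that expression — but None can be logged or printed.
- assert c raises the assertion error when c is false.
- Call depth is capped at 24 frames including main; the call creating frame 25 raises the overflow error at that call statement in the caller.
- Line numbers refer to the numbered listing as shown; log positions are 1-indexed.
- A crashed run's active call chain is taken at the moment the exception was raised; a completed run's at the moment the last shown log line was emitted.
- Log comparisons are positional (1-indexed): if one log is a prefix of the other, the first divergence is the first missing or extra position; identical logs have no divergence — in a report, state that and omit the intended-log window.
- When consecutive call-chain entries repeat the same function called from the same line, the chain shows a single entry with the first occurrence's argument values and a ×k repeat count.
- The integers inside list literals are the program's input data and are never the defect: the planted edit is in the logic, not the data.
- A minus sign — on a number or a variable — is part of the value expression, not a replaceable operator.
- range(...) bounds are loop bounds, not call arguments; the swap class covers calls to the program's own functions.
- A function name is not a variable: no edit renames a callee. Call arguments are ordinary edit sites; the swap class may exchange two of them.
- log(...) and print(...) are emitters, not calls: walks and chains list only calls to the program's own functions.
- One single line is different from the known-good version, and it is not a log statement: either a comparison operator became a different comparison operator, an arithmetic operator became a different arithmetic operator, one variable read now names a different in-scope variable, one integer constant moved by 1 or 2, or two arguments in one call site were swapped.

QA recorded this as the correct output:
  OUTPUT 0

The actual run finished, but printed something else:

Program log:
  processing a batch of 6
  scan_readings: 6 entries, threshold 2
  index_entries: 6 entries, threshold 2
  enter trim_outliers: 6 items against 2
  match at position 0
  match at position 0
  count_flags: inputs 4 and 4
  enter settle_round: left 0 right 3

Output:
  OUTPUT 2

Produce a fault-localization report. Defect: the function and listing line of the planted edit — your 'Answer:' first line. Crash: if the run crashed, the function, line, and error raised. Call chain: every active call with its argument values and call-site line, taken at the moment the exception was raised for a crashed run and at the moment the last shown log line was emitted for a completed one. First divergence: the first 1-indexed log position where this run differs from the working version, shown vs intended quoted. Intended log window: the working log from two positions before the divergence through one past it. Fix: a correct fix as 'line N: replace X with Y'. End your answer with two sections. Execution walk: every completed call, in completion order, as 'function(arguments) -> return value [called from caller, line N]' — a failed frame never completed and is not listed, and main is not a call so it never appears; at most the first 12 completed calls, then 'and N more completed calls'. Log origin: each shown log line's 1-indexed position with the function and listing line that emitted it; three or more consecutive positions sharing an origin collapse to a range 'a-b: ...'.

Answer: the defect is in main at line 39.
Key fact: The logs agree in full; only the final output differs.
Call chain: main -> settle_round(0, 3) (called at line 38).
First divergence: none (the log streams are identical).
Execution walk:
  trim_outliers([2, 6, 9, 5, 7, 8], 2) -> 0  [called from index_entries, line 10]
  index_entries([2, 6, 9, 5, 7, 8], 2) -> 4  [called from scan_readings, line 23]
  count_flags(4, 4) -> 0  [called from scan_readings, line 25]
  scan_readings([2, 6, 9, 5, 7, 8], 2) -> 0  [called from main, line 37]
  settle_round(0, 3) -> 0  [called from main, line 38]
Log origins:
  1: logged in main at line 36
  2: logged in scan_readings at line 22
  3: logged in index_entries at line 9
  4: logged in trim_outliers at line 2
  5: logged in trim_outliers at line 5
  6: logged in index_entries at line 11
  7: logged in count_flags at line 16
  8: logged in settle_round at line 28
A correct fix: line 39: replace `floor` with `mark`.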